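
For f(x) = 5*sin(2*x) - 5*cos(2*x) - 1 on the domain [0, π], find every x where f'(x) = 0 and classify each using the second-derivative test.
f'(x) = 10*sqrt(2)*sin(2*x + pi/4)

Solve f'(x) = 0 on [0, π]:
  f'(x) = 0 ⇔ 5*cos(2*x) = -5*sin(2*x) ⇔ tan(2*x) = -1, i.e. 2*x = arctan(-1) + nπ; keep the solutions lying in [0, π].
  ⇒ x = 3*pi/8 ≈ 1.1781, 7*pi/8 ≈ 2.7489

f''(x) = 20*sqrt(2)*cos(2*x + pi/4)
Second-derivative test at each critical point:
  f''(1.1781) = -28.2843 < 0 → local maximum
  f''(2.7489) = 28.2843 > 0 → local minimum

Critical points: x = 3*pi/8 ≈ 1.1781 (local maximum); x = 7*pi/8 ≈ 2.7489 (local minimum)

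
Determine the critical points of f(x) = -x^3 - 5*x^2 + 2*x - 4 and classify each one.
f'(x) = -3*x^2 - 10*x + 2

Solve f'(x) = 0:
  3*x^2 + 10*x - 2 = 0 has no rational roots; quadratic formula: x = (-10 ± √124)/6.
  ⇒ x = -sqrt(31)/3 - 5/3 ≈ -3.5226, -5/3 + sqrt(31)/3 ≈ 0.1893

f''(x) = -6*x - 10
Second-derivative test at each critical point:
  f''(-3.5226) = 11.1355 > 0 → local minimum
  f''(0.1893) = -11.1355 < 0 → local maximum

Critical points: x = -sqrt(31)/3 - 5/3 ≈ -3.5226 (local minimum); x = -5/3 + sqrt(31)/3 ≈ 0.1893 (local maximum)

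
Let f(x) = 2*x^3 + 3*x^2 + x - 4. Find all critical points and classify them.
f'(x) = 6*x^2 + 6*x + 1

Solve f'(x) = 0:
  6*x^2 + 6*x + 1 = 0 has no rational roots; quadratic formula: x = (-6 ± √12)/12.
  ⇒ x = -1/2 - sqrt(3)/6 ≈ -0.7887, -1/2 + sqrt(3)/6 ≈ -0.2113

f''(x) = 12*x + 6
Second-derivative test at each critical point:
  f''(-0.7887) = -3.4641 < 0 → local maximum
  f''(-0.2113) = 3.4641 > 0 → local minimum

Critical points: x = -1/2 - sqrt(3)/6 ≈ -0.7887 (local maximum); x = -1/2 + sqrt(3)/6 ≈ -0.2113 (local minimum)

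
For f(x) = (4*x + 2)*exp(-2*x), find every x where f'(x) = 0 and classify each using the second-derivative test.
f'(x) = -8*x*exp(-2*x)

Solve f'(x) = 0:
  f'(x) = (-8*x)·exp(-2*x) and exp(-2*x) > 0 for every x, so f'(x) = 0 ⇔ -8*x = 0.
  -8*x = 0.
  ⇒ x = 0

f''(x) = 8*(2*x - 1)*exp(-2*x)
Second-derivative test at each critical point:
  f''(0) = -8 < 0 → local maximum

Critical points: x = 0 (local maximum)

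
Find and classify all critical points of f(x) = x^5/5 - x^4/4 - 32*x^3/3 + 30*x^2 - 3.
f'(x) = x*(x^3 - x^2 - 32*x + 60)

Solve f'(x) = 0:
  Factor: x^4 - x^3 - 32*x^2 + 60*x = x*(x - 5)*(x - 2)*(x + 6) = 0.
  ⇒ x = -6, 0, 2, 5

f''(x) = 4*x^3 - 3*x^2 - 64*x + 60
Second-derivative test at each critical point:
  f''(-6) = -528 < 0 → local maximum
  f''(0) = 60 > 0 → local minimum
  f''(2) = -48 < 0 → local maximum
  f''(5) = 165 > 0 → local minimum

Critical points: x = -6 (local maximum); x = 0 (local minimum); x = 2 (local maximum); x = 5 (local minimum)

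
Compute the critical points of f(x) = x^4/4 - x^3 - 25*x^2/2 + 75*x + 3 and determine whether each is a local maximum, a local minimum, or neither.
f'(x) = x^3 - 3*x^2 - 25*x + 75

Solve f'(x) = 0:
  Factor: x^3 - 3*x^2 - 25*x + 75 = (x - 5)*(x - 3)*(x + 5) = 0.
  ⇒ x = -5, 3, 5

f''(x) = 3*x^2 - 6*x - 25
Second-derivative test at each critical point:
  f''(-5) = 80 > 0 → local minimum
  f''(3) = -16 < 0 → local maximum
  f''(5) = 20 > 0 → local minimum

Critical points: x = -5 (local minimum); x = 3 (local maximum); x = 5 (local minimum)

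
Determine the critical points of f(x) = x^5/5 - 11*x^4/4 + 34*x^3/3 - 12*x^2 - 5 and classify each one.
f'(x) = x*(x^3 - 11*x^2 + 34*x - 24)

Solve f'(x) = 0:
  Factor: x^4 - 11*x^3 + 34*x^2 - 24*x = x*(x - 6)*(x - 4)*(x - 1) = 0.
  ⇒ x = 0, 1, 4, 6

f''(x) = 4*x^3 - 33*x^2 + 68*x - 24
Second-derivative test at each critical point:
  f''(0) = -24 < 0 → local maximum
  f''(1) = 15 > 0 → local minimum
  f''(4) = -24 < 0 → local maximum
  f''(6) = 60 > 0 → local minimum

Critical points: x = 0 (local maximum); x = 1 (local minimum); x = 4 (local maximum); x = 6 (local minimum)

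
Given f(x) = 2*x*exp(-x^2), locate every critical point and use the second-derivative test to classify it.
f'(x) = 2*(1 - 2*x^2)*exp(-x^2)

Solve f'(x) = 0:
  f'(x) = (2 - 4*x^2)·exp(-x^2) and exp(-x^2) > 0 for every x, so f'(x) = 0 ⇔ 2 - 4*x^2 = 0.
  Factor: 2 - 4*x^2 = -2*(2*x^2 - 1); 2*x^2 - 1 = 0 has no rational roots; quadratic formula: x = (0 ± √8)/4.
  ⇒ x = -sqrt(2)/2 ≈ -0.7071, sqrt(2)/2 ≈ 0.7071

f''(x) = (8*x^3 - 12*x)*exp(-x^2)
Second-derivative test at each critical point:
  f''(-0.7071) = 3.4311 > 0 → local minimum
  f''(0.7071) = -3.4311 < 0 → local maximum

Critical points: x = -sqrt(2)/2 ≈ -0.7071 (local minimum); x = sqrt(2)/2 ≈ 0.7071 (local maximum)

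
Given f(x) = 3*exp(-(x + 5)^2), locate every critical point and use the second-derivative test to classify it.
f'(x) = 6*(-x - 5)*exp(-(x + 5)^2)

Solve f'(x) = 0:
  f'(x) = (-6*x - 30)·exp(-(x + 5)^2) and exp(-(x + 5)^2) > 0 for every x, so f'(x) = 0 ⇔ -6*x - 30 = 0.
  Factor: -6*x - 30 = -6*(x + 5) = 0.
  ⇒ x = -5

f''(x) = 6*(2*(x + 5)^2 - 1)*exp(-(x + 5)^2)
Second-derivative test at each critical point:
  f''(-5) = -6 < 0 → local maximum

Critical points: x = -5 (local maximum)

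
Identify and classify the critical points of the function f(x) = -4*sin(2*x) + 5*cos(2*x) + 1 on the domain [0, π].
f'(x) = -10*sin(2*x) - 8*cos(2*x)

Solve f'(x) = 0 on [0, π]:
  f'(x) = 0 ⇔ -4*cos(2*x) = 5*sin(2*x) ⇔ tan(2*x) = -4/5, i.e. 2*x = arctan(-4/5) + nπ; keep the solutions lying in [0, π].
  ⇒ x = -atan(4/5)/2 + pi/2 ≈ 1.2334, pi - atan(4/5)/2 ≈ 2.8042

f''(x) = 16*sin(2*x) - 20*cos(2*x)
Second-derivative test at each critical point:
  f''(1.2334) = 25.6125 > 0 → local minimum
  f''(2.8042) = -25.6125 < 0 → local maximum

Critical points: x = -atan(4/5)/2 + pi/2 ≈ 1.2334 (local minimum); x = pi - atan(4/5)/2 ≈ 2.8042 (local maximum)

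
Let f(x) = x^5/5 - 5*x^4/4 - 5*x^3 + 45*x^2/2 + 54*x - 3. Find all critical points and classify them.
f'(x) = x^4 - 5*x^3 - 15*x^2 + 45*x + 54

Solve f'(x) = 0:
  Factor: x^4 - 5*x^3 - 15*x^2 + 45*x + 54 = (x - 6)*(x - 3)*(x + 1)*(x + 3) = 0.
  ⇒ x = -3, -1, 3, 6

f''(x) = 4*x^3 - 15*x^2 - 30*x + 45
Second-derivative test at each critical point:
  f''(-3) = -108 < 0 → local maximum
  f''(-1) = 56 > 0 → local minimum
  f''(3) = -72 < 0 → local maximum
  f''(6) = 189 > 0 → local minimum

Critical points: x = -3 (local maximum); x = -1 (local minimum); x = 3 (local maximum); x = 6 (local minimum)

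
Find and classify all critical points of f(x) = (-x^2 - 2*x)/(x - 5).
f'(x) = (-x^2 + 10*x + 10)/(x^2 - 10*x + 25)

Solve f'(x) = 0:
  f'(x) = -(x^2 - 10*x - 10)/(x - 5)^2; the denominator is positive wherever f is defined, so f'(x) = 0 ⇔ -x^2 + 10*x + 10 = 0.
  x^2 - 10*x - 10 = 0 has no rational roots; quadratic formula: x = (10 ± √140)/2.
  ⇒ x = 5 - sqrt(35) ≈ -0.9161, 5 + sqrt(35) ≈ 10.9161

f''(x) = -70/(x^3 - 15*x^2 + 75*x - 125)
Second-derivative test at each critical point:
  f''(-0.9161) = 0.3381 > 0 → local minimum
  f''(10.9161) = -0.3381 < 0 → local maximum

Critical points: x = 5 - sqrt(35) ≈ -0.9161 (local minimum); x = 5 + sqrt(35) ≈ 10.9161 (local maximum)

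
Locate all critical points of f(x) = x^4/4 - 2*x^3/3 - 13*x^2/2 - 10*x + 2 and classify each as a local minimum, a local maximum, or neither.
f'(x) = x^3 - 2*x^2 - 13*x - 10

Solve f'(x) = 0:
  Factor: x^3 - 2*x^2 - 13*x - 10 = (x - 5)*(x + 1)*(x + 2) = 0.
  ⇒ x = -2, -1, 5

f''(x) = 3*x^2 - 4*x - 13
Second-derivative test at each critical point:
  f''(-2) = 7 > 0 → local minimum
  f''(-1) = -6 < 0 → local maximum
  f''(5) = 42 > 0 → local minimum

Critical points: x = -2 (local minimum); x = -1 (local maximum); x = 5 (local minimum)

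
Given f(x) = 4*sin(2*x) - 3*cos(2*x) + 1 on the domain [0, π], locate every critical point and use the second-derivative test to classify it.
f'(x) = 6*sin(2*x) + 8*cos(2*x)

Solve f'(x) = 0 on [0, π]:
  f'(x) = 0 ⇔ 4*cos(2*x) = -3*sin(2*x) ⇔ tan(2*x) = -4/3, i.e. 2*x = arctan(-4/3) + nπ; keep the solutions lying in [0, π].
  ⇒ x = -atan(4/3)/2 + pi/2 ≈ 1.1071, pi - atan(4/3)/2 ≈ 2.6779

f''(x) = -16*sin(2*x) + 12*cos(2*x)
Second-derivative test at each critical point:
  f''(1.1071) = -20 < 0 → local maximum
  f''(2.6779) = 20 > 0 → local minimum

Critical points: x = -atan(4/3)/2 + pi/2 ≈ 1.1071 (local maximum); x = pi - atan(4/3)/2 ≈ 2.6779 (local minimum)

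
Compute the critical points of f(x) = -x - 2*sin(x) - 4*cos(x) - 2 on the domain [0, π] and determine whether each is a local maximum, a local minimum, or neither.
f'(x) = 4*sin(x) - 2*cos(x) - 1

Solve f'(x) = 0 on [0, π]:
  f'(x) = 0 ⇔ 4*sin(x) - 2*cos(x) = 1. Write the left side as R·cos(x + φ) with R = √((-2)² + (-4)²) = 2*sqrt(5), cos φ = -sqrt(5)/5, sin φ = -2*sqrt(5)/5; then cos(x + φ) = sqrt(5)/10. Solve for x and keep the solutions lying in [0, π].
  ⇒ x = atan((2 + sqrt(19))/(-1 + 2*sqrt(19))) ≈ 0.6892

f''(x) = 2*sin(x) + 4*cos(x)
Second-derivative test at each critical point:
  f''(0.6892) = 4.3589 > 0 → local minimum

Critical points: x = atan((2 + sqrt(19))/(-1 + 2*sqrt(19))) ≈ 0.6892 (local minimum)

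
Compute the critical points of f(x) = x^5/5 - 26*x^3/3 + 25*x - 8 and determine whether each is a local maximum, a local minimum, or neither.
f'(x) = x^4 - 26*x^2 + 25

Solve f'(x) = 0:
  Factor: x^4 - 26*x^2 + 25 = (x - 5)*(x - 1)*(x + 1)*(x + 5) = 0.
  ⇒ x = -5, -1, 1, 5

f''(x) = 4*x*(x^2 - 13)
Second-derivative test at each critical point:
  f''(-5) = -240 < 0 → local maximum
  f''(-1) = 48 > 0 → local minimum
  f''(1) = -48 < 0 → local maximum
  f''(5) = 240 > 0 → local minimum

Critical points: x = -5 (local maximum); x = -1 (local minimum); x = 1 (local maximum); x = 5 (local minimum)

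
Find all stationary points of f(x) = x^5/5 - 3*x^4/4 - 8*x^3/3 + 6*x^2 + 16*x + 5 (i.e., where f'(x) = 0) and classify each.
f'(x) = x^4 - 3*x^3 - 8*x^2 + 12*x + 16

Solve f'(x) = 0:
  Factor: x^4 - 3*x^3 - 8*x^2 + 12*x + 16 = (x - 4)*(x - 2)*(x + 1)*(x + 2) = 0.
  ⇒ x = -2, -1, 2, 4

f''(x) = 4*x^3 - 9*x^2 - 16*x + 12
Second-derivative test at each critical point:
  f''(-2) = -24 < 0 → local maximum
  f''(-1) = 15 > 0 → local minimum
  f''(2) = -24 < 0 → local maximum
  f''(4) = 60 > 0 → local minimum

Critical points: x = -2 (local maximum); x = -1 (local minimum); x = 2 (local maximum); x = 4 (local minimum)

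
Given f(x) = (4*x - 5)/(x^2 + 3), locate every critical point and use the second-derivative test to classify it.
f'(x) = 2*(-2*x^2 + 5*x + 6)/(x^4 + 6*x^2 + 9)

Solve f'(x) = 0:
  f'(x) = -2*(2*x^2 - 5*x - 6)/(x^2 + 3)^2; the denominator is positive wherever f is defined, so f'(x) = 0 ⇔ -4*x^2 + 10*x + 12 = 0.
  Factor: -4*x^2 + 10*x + 12 = -2*(2*x^2 - 5*x - 6); 2*x^2 - 5*x - 6 = 0 has no rational roots; quadratic formula: x = (5 ± √73)/4.
  ⇒ x = 5/4 - sqrt(73)/4 ≈ -0.8860, 5/4 + sqrt(73)/4 ≈ 3.3860

f''(x) = 2*(4*x^2*(4*x - 5) + (5 - 12*x)*(x^2 + 3))/(x^2 + 3)^3
Second-derivative test at each critical point:
  f''(-0.8860) = 1.1928 > 0 → local minimum
  f''(3.3860) = -0.0817 < 0 → local maximum

Critical points: x = 5/4 - sqrt(73)/4 ≈ -0.8860 (local minimum); x = 5/4 + sqrt(73)/4 ≈ 3.3860 (local maximum)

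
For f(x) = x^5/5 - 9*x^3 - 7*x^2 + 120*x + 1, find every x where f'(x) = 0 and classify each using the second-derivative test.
f'(x) = x^4 - 27*x^2 - 14*x + 120

Solve f'(x) = 0:
  Factor: x^4 - 27*x^2 - 14*x + 120 = (x - 5)*(x - 2)*(x + 3)*(x + 4) = 0.
  ⇒ x = -4, -3, 2, 5

f''(x) = 4*x^3 - 54*x - 14
Second-derivative test at each critical point:
  f''(-4) = -54 < 0 → local maximum
  f''(-3) = 40 > 0 → local minimum
  f''(2) = -90 < 0 → local maximum
  f''(5) = 216 > 0 → local minimum

Critical points: x = -4 (local maximum); x = -3 (local minimum); x = 2 (local maximum); x = 5 (local minimum)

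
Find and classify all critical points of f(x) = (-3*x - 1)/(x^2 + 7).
f'(x) = (3*x^2 + 2*x - 21)/(x^4 + 14*x^2 + 49)

Solve f'(x) = 0:
  f'(x) = (x + 3)*(3*x - 7)/(x^2 + 7)^2; the denominator is positive wherever f is defined, so f'(x) = 0 ⇔ 3*x^2 + 2*x - 21 = 0.
  Factor: 3*x^2 + 2*x - 21 = (x + 3)*(3*x - 7) = 0.
  ⇒ x = -3, 7/3

f''(x) = 2*(-4*x^2*(3*x + 1) + (9*x + 1)*(x^2 + 7))/(x^2 + 7)^3
Second-derivative test at each critical point:
  f''(-3) = -1/16 < 0 → local maximum
  f''(7/3) = 81/784 > 0 → local minimum

Critical points: x = -3 (local maximum); x = 7/3 (local minimum)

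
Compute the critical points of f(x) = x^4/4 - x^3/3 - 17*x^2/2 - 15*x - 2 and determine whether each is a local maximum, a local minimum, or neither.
f'(x) = x^3 - x^2 - 17*x - 15

Solve f'(x) = 0:
  Factor: x^3 - x^2 - 17*x - 15 = (x - 5)*(x + 1)*(x + 3) = 0.
  ⇒ x = -3, -1, 5

f''(x) = 3*x^2 - 2*x - 17
Second-derivative test at each critical point:
  f''(-3) = 16 > 0 → local minimum
  f''(-1) = -12 < 0 → local maximum
  f''(5) = 48 > 0 → local minimum

Critical points: x = -3 (local minimum); x = -1 (local maximum); x = 5 (local minimum)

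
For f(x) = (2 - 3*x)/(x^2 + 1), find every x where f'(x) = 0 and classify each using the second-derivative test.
f'(x) = (3*x^2 - 4*x - 3)/(x^4 + 2*x^2 + 1)

Solve f'(x) = 0:
  f'(x) = (3*x^2 - 4*x - 3)/(x^2 + 1)^2; the denominator is positive wherever f is defined, so f'(x) = 0 ⇔ 3*x^2 - 4*x - 3 = 0.
  3*x^2 - 4*x - 3 = 0 has no rational roots; quadratic formula: x = (4 ± √52)/6.
  ⇒ x = 2/3 - sqrt(13)/3 ≈ -0.5352, 2/3 + sqrt(13)/3 ≈ 1.8685

f''(x) = 2*(4*x^2*(2 - 3*x) + (9*x - 2)*(x^2 + 1))/(x^2 + 1)^3
Second-derivative test at each critical point:
  f''(-0.5352) = -4.3575 < 0 → local maximum
  f''(1.8685) = 0.3575 > 0 → local minimum

Critical points: x = 2/3 - sqrt(13)/3 ≈ -0.5352 (local maximum); x = 2/3 + sqrt(13)/3 ≈ 1.8685 (local minimum)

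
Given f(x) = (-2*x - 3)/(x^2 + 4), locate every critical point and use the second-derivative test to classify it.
f'(x) = 2*(x^2 + 3*x - 4)/(x^4 + 8*x^2 + 16)

Solve f'(x) = 0:
  f'(x) = 2*(x - 1)*(x + 4)/(x^2 + 4)^2; the denominator is positive wherever f is defined, so f'(x) = 0 ⇔ 2*x^2 + 6*x - 8 = 0.
  Factor: 2*x^2 + 6*x - 8 = 2*(x - 1)*(x + 4) = 0.
  ⇒ x = -4, 1

f''(x) = 2*(-4*x^2*(2*x + 3) + 3*(2*x + 1)*(x^2 + 4))/(x^2 + 4)^3
Second-derivative test at each critical point:
  f''(-4) = -1/40 < 0 → local maximum
  f''(1) = 2/5 > 0 → local minimum

Critical points: x = -4 (local maximum); x = 1 (local minimum)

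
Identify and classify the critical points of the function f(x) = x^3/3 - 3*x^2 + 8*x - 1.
f'(x) = x^2 - 6*x + 8

Solve f'(x) = 0:
  Factor: x^2 - 6*x + 8 = (x - 4)*(x - 2) = 0.
  ⇒ x = 2, 4

f''(x) = 2*x - 6
Second-derivative test at each critical point:
  f''(2) = -2 < 0 → local maximum
  f''(4) = 2 > 0 → local minimum

Critical points: x = 2 (local maximum); x = 4 (local minimum)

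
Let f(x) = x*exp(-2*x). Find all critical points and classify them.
f'(x) = (1 - 2*x)*exp(-2*x)

Solve f'(x) = 0:
  f'(x) = (1 - 2*x)·exp(-2*x) and exp(-2*x) > 0 for every x, so f'(x) = 0 ⇔ 1 - 2*x = 0.
  1 - 2*x = 0.
  ⇒ x = 1/2

f''(x) = 4*(x - 1)*exp(-2*x)
Second-derivative test at each critical point:
  f''(1/2) = -0.7358 < 0 → local maximum

Critical points: x = 1/2 (local maximum)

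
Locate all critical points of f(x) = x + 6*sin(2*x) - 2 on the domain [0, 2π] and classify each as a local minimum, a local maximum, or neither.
f'(x) = 12*cos(2*x) + 1

Solve f'(x) = 0 on [0, 2π]:
  f'(x) = 0 ⇔ cos(2*x) = -1/12, i.e. 2*x = ±arccos(-1/12) + 2nπ; keep the solutions lying in [0, 2π].
  ⇒ x = acos(-1/12)/2 ≈ 0.8271, pi - acos(-1/12)/2 ≈ 2.3145, acos(-1/12)/2 + pi ≈ 3.9687, -acos(-1/12)/2 + 2*pi ≈ 5.4561

f''(x) = -24*sin(2*x)
Second-derivative test at each critical point:
  f''(0.8271) = -23.9165 < 0 → local maximum
  f''(2.3145) = 23.9165 > 0 → local minimum
  f''(3.9687) = -23.9165 < 0 → local maximum
  f''(5.4561) = 23.9165 > 0 → local minimum

Critical points: x = acos(-1/12)/2 ≈ 0.8271 (local maximum); x = pi - acos(-1/12)/2 ≈ 2.3145 (local minimum); x = acos(-1/12)/2 + pi ≈ 3.9687 (local maximum); x = -acos(-1/12)/2 + 2*pi ≈ 5.4561 (local minimum)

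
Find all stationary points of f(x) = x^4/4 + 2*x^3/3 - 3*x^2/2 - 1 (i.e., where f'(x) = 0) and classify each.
f'(x) = x*(x^2 + 2*x - 3)

Solve f'(x) = 0:
  Factor: x^3 + 2*x^2 - 3*x = x*(x - 1)*(x + 3) = 0.
  ⇒ x = -3, 0, 1

f''(x) = 3*x^2 + 4*x - 3
Second-derivative test at each critical point:
  f''(-3) = 12 > 0 → local minimum
  f''(0) = -3 < 0 → local maximum
  f''(1) = 4 > 0 → local minimum

Critical points: x = -3 (local minimum); x = 0 (local maximum); x = 1 (local minimum)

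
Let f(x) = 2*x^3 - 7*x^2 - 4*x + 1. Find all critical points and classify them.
f'(x) = 6*x^2 - 14*x - 4

Solve f'(x) = 0:
  Factor: 6*x^2 - 14*x - 4 = 2*(3*x^2 - 7*x - 2); 3*x^2 - 7*x - 2 = 0 has no rational roots; quadratic formula: x = (7 ± √73)/6.
  ⇒ x = 7/6 - sqrt(73)/6 ≈ -0.2573, 7/6 + sqrt(73)/6 ≈ 2.5907

f''(x) = 12*x - 14
Second-derivative test at each critical point:
  f''(-0.2573) = -17.0880 < 0 → local maximum
  f''(2.5907) = 17.0880 > 0 → local minimum

Critical points: x = 7/6 - sqrt(73)/6 ≈ -0.2573 (local maximum); x = 7/6 + sqrt(73)/6 ≈ 2.5907 (local minimum)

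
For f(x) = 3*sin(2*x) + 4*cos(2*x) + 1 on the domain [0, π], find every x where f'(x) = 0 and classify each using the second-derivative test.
f'(x) = -8*sin(2*x) + 6*cos(2*x)

Solve f'(x) = 0 on [0, π]:
  f'(x) = 0 ⇔ 3*cos(2*x) = 4*sin(2*x) ⇔ tan(2*x) = 3/4, i.e. 2*x = arctan(3/4) + nπ; keep the solutions lying in [0, π].
  ⇒ x = atan(3/4)/2 ≈ 0.3218, atan(3/4)/2 + pi/2 ≈ 1.8925

f''(x) = -12*sin(2*x) - 16*cos(2*x)
Second-derivative test at each critical point:
  f''(0.3218) = -20 < 0 → local maximum
  f''(1.8925) = 20 > 0 → local minimum

Critical points: x = atan(3/4)/2 ≈ 0.3218 (local maximum); x = atan(3/4)/2 + pi/2 ≈ 1.8925 (local minimum)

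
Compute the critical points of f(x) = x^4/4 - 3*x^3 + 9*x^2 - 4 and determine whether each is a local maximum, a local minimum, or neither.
f'(x) = x*(x^2 - 9*x + 18)

Solve f'(x) = 0:
  Factor: x^3 - 9*x^2 + 18*x = x*(x - 6)*(x - 3) = 0.
  ⇒ x = 0, 3, 6

f''(x) = 3*x^2 - 18*x + 18
Second-derivative test at each critical point:
  f''(0) = 18 > 0 → local minimum
  f''(3) = -9 < 0 → local maximum
  f''(6) = 18 > 0 → local minimum

Critical points: x = 0 (local minimum); x = 3 (local maximum); x = 6 (local minimum)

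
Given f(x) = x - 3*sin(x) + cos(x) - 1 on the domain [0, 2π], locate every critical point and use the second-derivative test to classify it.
f'(x) = -sin(x) - 3*cos(x) + 1

Solve f'(x) = 0 on [0, 2π]:
  f'(x) = 0 ⇔ -sin(x) - 3*cos(x) = -1. Write the left side as R·cos(x + φ) with R = √((-3)² + 1²) = sqrt(10), cos φ = -3*sqrt(10)/10, sin φ = sqrt(10)/10; then cos(x + φ) = -sqrt(10)/10. Solve for x and keep the solutions lying in [0, 2π].
  ⇒ x = pi/2 ≈ 1.5708, -atan(4/3) + 2*pi ≈ 5.3559

f''(x) = 3*sin(x) - cos(x)
Second-derivative test at each critical point:
  f''(1.5708) = 3 > 0 → local minimum
  f''(5.3559) = -3 < 0 → local maximum

Critical points: x = pi/2 ≈ 1.5708 (local minimum); x = -atan(4/3) + 2*pi ≈ 5.3559 (local maximum)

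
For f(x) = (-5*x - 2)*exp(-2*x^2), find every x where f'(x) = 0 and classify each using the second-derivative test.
f'(x) = (4*x*(5*x + 2) - 5)*exp(-2*x^2)

Solve f'(x) = 0:
  f'(x) = (20*x^2 + 8*x - 5)·exp(-2*x^2) and exp(-2*x^2) > 0 for every x, so f'(x) = 0 ⇔ 20*x^2 + 8*x - 5 = 0.
  20*x^2 + 8*x - 5 = 0 has no rational roots; quadratic formula: x = (-8 ± √464)/40.
  ⇒ x = -sqrt(29)/10 - 1/5 ≈ -0.7385, -1/5 + sqrt(29)/10 ≈ 0.3385

f''(x) = 4*(-20*x^3 - 8*x^2 + 15*x + 2)*exp(-2*x^2)
Second-derivative test at each critical point:
  f''(-0.7385) = -7.2364 < 0 → local maximum
  f''(0.3385) = 17.1287 > 0 → local minimum

Critical points: x = -sqrt(29)/10 - 1/5 ≈ -0.7385 (local maximum); x = -1/5 + sqrt(29)/10 ≈ 0.3385 (local minimum)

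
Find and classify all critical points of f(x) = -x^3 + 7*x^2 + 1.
f'(x) = x*(14 - 3*x)

Solve f'(x) = 0:
  Factor: -3*x^2 + 14*x = -x*(3*x - 14) = 0.
  ⇒ x = 0, 14/3

f''(x) = 14 - 6*x
Second-derivative test at each critical point:
  f''(0) = 14 > 0 → local minimum
  f''(14/3) = -14 < 0 → local maximum

Critical points: x = 0 (local minimum); x = 14/3 (local maximum)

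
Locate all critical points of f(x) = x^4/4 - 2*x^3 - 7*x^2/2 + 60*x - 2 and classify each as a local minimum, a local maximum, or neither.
f'(x) = x^3 - 6*x^2 - 7*x + 60

Solve f'(x) = 0:
  Factor: x^3 - 6*x^2 - 7*x + 60 = (x - 5)*(x - 4)*(x + 3) = 0.
  ⇒ x = -3, 4, 5

f''(x) = 3*x^2 - 12*x - 7
Second-derivative test at each critical point:
  f''(-3) = 56 > 0 → local minimum
  f''(4) = -7 < 0 → local maximum
  f''(5) = 8 > 0 → local minimum

Critical points: x = -3 (local minimum); x = 4 (local maximum); x = 5 (local minimum)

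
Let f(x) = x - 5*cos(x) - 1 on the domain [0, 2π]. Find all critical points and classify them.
f'(x) = 5*sin(x) + 1

Solve f'(x) = 0 on [0, 2π]:
  f'(x) = 0 ⇔ sin(x) = -1/5, i.e. x = arcsin(-1/5) + 2nπ or x = π − arcsin(-1/5) + 2nπ; keep the solutions lying in [0, 2π].
  ⇒ x = asin(1/5) + pi ≈ 3.3430, -asin(1/5) + 2*pi ≈ 6.0818

f''(x) = 5*cos(x)
Second-derivative test at each critical point:
  f''(3.3430) = -4.8990 < 0 → local maximum
  f''(6.0818) = 4.8990 > 0 → local minimum

Critical points: x = asin(1/5) + pi ≈ 3.3430 (local maximum); x = -asin(1/5) + 2*pi ≈ 6.0818 (local minimum)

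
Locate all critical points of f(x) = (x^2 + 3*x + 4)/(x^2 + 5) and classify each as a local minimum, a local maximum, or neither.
f'(x) = (-3*x^2 + 2*x + 15)/(x^4 + 10*x^2 + 25)

Solve f'(x) = 0:
  f'(x) = -(3*x^2 - 2*x - 15)/(x^2 + 5)^2; the denominator is positive wherever f is defined, so f'(x) = 0 ⇔ -3*x^2 + 2*x + 15 = 0.
  3*x^2 - 2*x - 15 = 0 has no rational roots; quadratic formula: x = (2 ± √184)/6.
  ⇒ x = 1/3 - sqrt(46)/3 ≈ -1.9274, 1/3 + sqrt(46)/3 ≈ 2.5941

f''(x) = 2*(3*x^3 - 3*x^2 - 45*x + 5)/(x^6 + 15*x^4 + 75*x^2 + 125)
Second-derivative test at each critical point:
  f''(-1.9274) = 0.1786 > 0 → local minimum
  f''(2.5941) = -0.0986 < 0 → local maximum

Critical points: x = 1/3 - sqrt(46)/3 ≈ -1.9274 (local minimum); x = 1/3 + sqrt(46)/3 ≈ 2.5941 (local maximum)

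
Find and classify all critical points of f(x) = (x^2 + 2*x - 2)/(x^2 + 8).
f'(x) = 2*(-x^2 + 10*x + 8)/(x^4 + 16*x^2 + 64)

Solve f'(x) = 0:
  f'(x) = -2*(x^2 - 10*x - 8)/(x^2 + 8)^2; the denominator is positive wherever f is defined, so f'(x) = 0 ⇔ -2*x^2 + 20*x + 16 = 0.
  Factor: -2*x^2 + 20*x + 16 = -2*(x^2 - 10*x - 8); x^2 - 10*x - 8 = 0 has no rational roots; quadratic formula: x = (10 ± √132)/2.
  ⇒ x = 5 - sqrt(33) ≈ -0.7446, 5 + sqrt(33) ≈ 10.7446

f''(x) = 4*(x^3 - 15*x^2 - 24*x + 40)/(x^6 + 24*x^4 + 192*x^2 + 512)
Second-derivative test at each critical point:
  f''(-0.7446) = 0.3140 > 0 → local minimum
  f''(10.7446) = -0.0015 < 0 → local maximum

Critical points: x = 5 - sqrt(33) ≈ -0.7446 (local minimum); x = 5 + sqrt(33) ≈ 10.7446 (local maximum)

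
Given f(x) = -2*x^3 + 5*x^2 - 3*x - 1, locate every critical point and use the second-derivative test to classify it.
f'(x) = -6*x^2 + 10*x - 3

Solve f'(x) = 0:
  6*x^2 - 10*x + 3 = 0 has no rational roots; quadratic formula: x = (10 ± √28)/12.
  ⇒ x = 5/6 - sqrt(7)/6 ≈ 0.3924, sqrt(7)/6 + 5/6 ≈ 1.2743

f''(x) = 10 - 12*x
Second-derivative test at each critical point:
  f''(0.3924) = 5.2915 > 0 → local minimum
  f''(1.2743) = -5.2915 < 0 → local maximum

Critical points: x = 5/6 - sqrt(7)/6 ≈ 0.3924 (local minimum); x = sqrt(7)/6 + 5/6 ≈ 1.2743 (local maximum)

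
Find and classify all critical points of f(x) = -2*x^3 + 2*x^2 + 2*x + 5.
f'(x) = -6*x^2 + 4*x + 2

Solve f'(x) = 0:
  Factor: -6*x^2 + 4*x + 2 = -2*(x - 1)*(3*x + 1) = 0.
  ⇒ x = -1/3, 1

f''(x) = 4 - 12*x
Second-derivative test at each critical point:
  f''(-1/3) = 8 > 0 → local minimum
  f''(1) = -8 < 0 → local maximum

Critical points: x = -1/3 (local minimum); x = 1 (local maximum)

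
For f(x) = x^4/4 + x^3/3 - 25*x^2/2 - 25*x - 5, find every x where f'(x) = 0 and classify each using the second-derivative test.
f'(x) = x^3 + x^2 - 25*x - 25

Solve f'(x) = 0:
  Factor: x^3 + x^2 - 25*x - 25 = (x - 5)*(x + 1)*(x + 5) = 0.
  ⇒ x = -5, -1, 5

f''(x) = 3*x^2 + 2*x - 25
Second-derivative test at each critical point:
  f''(-5) = 40 > 0 → local minimum
  f''(-1) = -24 < 0 → local maximum
  f''(5) = 60 > 0 → local minimum

Critical points: x = -5 (local minimum); x = -1 (local maximum); x = 5 (local minimum)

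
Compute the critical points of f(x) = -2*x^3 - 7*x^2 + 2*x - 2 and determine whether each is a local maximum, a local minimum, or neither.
f'(x) = -6*x^2 - 14*x + 2

Solve f'(x) = 0:
  Factor: -6*x^2 - 14*x + 2 = -2*(3*x^2 + 7*x - 1); 3*x^2 + 7*x - 1 = 0 has no rational roots; quadratic formula: x = (-7 ± √61)/6.
  ⇒ x = -sqrt(61)/6 - 7/6 ≈ -2.4684, -7/6 + sqrt(61)/6 ≈ 0.1350

f''(x) = -12*x - 14
Second-derivative test at each critical point:
  f''(-2.4684) = 15.6205 > 0 → local minimum
  f''(0.1350) = -15.6205 < 0 → local maximum

Critical points: x = -sqrt(61)/6 - 7/6 ≈ -2.4684 (local minimum); x = -7/6 + sqrt(61)/6 ≈ 0.1350 (local maximum)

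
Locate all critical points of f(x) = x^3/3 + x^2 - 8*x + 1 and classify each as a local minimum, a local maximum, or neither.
f'(x) = x^2 + 2*x - 8

Solve f'(x) = 0:
  Factor: x^2 + 2*x - 8 = (x - 2)*(x + 4) = 0.
  ⇒ x = -4, 2

f''(x) = 2*x + 2
Second-derivative test at each critical point:
  f''(-4) = -6 < 0 → local maximum
  f''(2) = 6 > 0 → local minimum

Critical points: x = -4 (local maximum); x = 2 (local minimum)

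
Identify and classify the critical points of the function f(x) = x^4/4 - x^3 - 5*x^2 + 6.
f'(x) = x*(x^2 - 3*x - 10)

Solve f'(x) = 0:
  Factor: x^3 - 3*x^2 - 10*x = x*(x - 5)*(x + 2) = 0.
  ⇒ x = -2, 0, 5

f''(x) = 3*x^2 - 6*x - 10
Second-derivative test at each critical point:
  f''(-2) = 14 > 0 → local minimum
  f''(0) = -10 < 0 → local maximum
  f''(5) = 35 > 0 → local minimum

Critical points: x = -2 (local minimum); x = 0 (local maximum); x = 5 (local minimum)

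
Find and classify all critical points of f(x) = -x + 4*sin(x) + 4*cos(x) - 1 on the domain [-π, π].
f'(x) = 4*sqrt(2)*cos(x + pi/4) - 1

Solve f'(x) = 0 on [-π, π]:
  f'(x) = 0 ⇔ -4*sin(x) + 4*cos(x) = 1. Write the left side as R·cos(x + φ) with R = √(4² + 4²) = 4*sqrt(2), cos φ = sqrt(2)/2, sin φ = sqrt(2)/2; then cos(x + φ) = sqrt(2)/8. Solve for x and keep the solutions lying in [-π, π].
  ⇒ x = -pi + atan((-sqrt(31) - 1)/(1 - sqrt(31))) ≈ -2.1785, atan((-1 + sqrt(31))/(1 + sqrt(31))) ≈ 0.6077

f''(x) = -4*sqrt(2)*sin(x + pi/4)
Second-derivative test at each critical point:
  f''(-2.1785) = 5.5678 > 0 → local minimum
  f''(0.6077) = -5.5678 < 0 → local maximum

Critical points: x = -pi + atan((-sqrt(31) - 1)/(1 - sqrt(31))) ≈ -2.1785 (local minimum); x = atan((-1 + sqrt(31))/(1 + sqrt(31))) ≈ 0.6077 (local maximum)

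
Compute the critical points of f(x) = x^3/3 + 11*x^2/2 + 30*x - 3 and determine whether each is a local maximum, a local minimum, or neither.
f'(x) = x^2 + 11*x + 30

Solve f'(x) = 0:
  Factor: x^2 + 11*x + 30 = (x + 5)*(x + 6) = 0.
  ⇒ x = -6, -5

f''(x) = 2*x + 11
Second-derivative test at each critical point:
  f''(-6) = -1 < 0 → local maximum
  f''(-5) = 1 > 0 → local minimum

Critical points: x = -6 (local maximum); x = -5 (local minimum)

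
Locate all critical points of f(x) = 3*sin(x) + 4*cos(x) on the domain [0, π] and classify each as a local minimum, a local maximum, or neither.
f'(x) = -4*sin(x) + 3*cos(x)

Solve f'(x) = 0 on [0, π]:
  f'(x) = 0 ⇔ 3*cos(x) = 4*sin(x) ⇔ tan(x) = 3/4, i.e. x = arctan(3/4) + nπ; keep the solutions lying in [0, π].
  ⇒ x = atan(3/4) ≈ 0.6435

f''(x) = -3*sin(x) - 4*cos(x)
Second-derivative test at each critical point:
  f''(0.6435) = -5 < 0 → local maximum

Critical points: x = atan(3/4) ≈ 0.6435 (local maximum)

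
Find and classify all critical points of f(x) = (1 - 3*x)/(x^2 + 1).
f'(x) = (3*x^2 - 2*x - 3)/(x^4 + 2*x^2 + 1)

Solve f'(x) = 0:
  f'(x) = (3*x^2 - 2*x - 3)/(x^2 + 1)^2; the denominator is positive wherever f is defined, so f'(x) = 0 ⇔ 3*x^2 - 2*x - 3 = 0.
  3*x^2 - 2*x - 3 = 0 has no rational roots; quadratic formula: x = (2 ± √40)/6.
  ⇒ x = 1/3 - sqrt(10)/3 ≈ -0.7208, 1/3 + sqrt(10)/3 ≈ 1.3874

f''(x) = 2*(4*x^2*(1 - 3*x) + (9*x - 1)*(x^2 + 1))/(x^2 + 1)^3
Second-derivative test at each critical point:
  f''(-0.7208) = -2.7393 < 0 → local maximum
  f''(1.3874) = 0.7393 > 0 → local minimum

Critical points: x = 1/3 - sqrt(10)/3 ≈ -0.7208 (local maximum); x = 1/3 + sqrt(10)/3 ≈ 1.3874 (local minimum)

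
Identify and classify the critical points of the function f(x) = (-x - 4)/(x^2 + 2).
f'(x) = (-x^2 + 2*x*(x + 4) - 2)/(x^2 + 2)^2

Solve f'(x) = 0:
  f'(x) = (x^2 + 8*x - 2)/(x^2 + 2)^2; the denominator is positive wherever f is defined, so f'(x) = 0 ⇔ x^2 + 8*x - 2 = 0.
  x^2 + 8*x - 2 = 0 has no rational roots; quadratic formula: x = (-8 ± √72)/2.
  ⇒ x = -3*sqrt(2) - 4 ≈ -8.2426, -4 + 3*sqrt(2) ≈ 0.2426

f''(x) = 2*(-4*x^2*(x + 4) + (3*x + 4)*(x^2 + 2))/(x^2 + 2)^3
Second-derivative test at each critical point:
  f''(-8.2426) = -0.0017 < 0 → local maximum
  f''(0.2426) = 2.0017 > 0 → local minimum

Critical points: x = -3*sqrt(2) - 4 ≈ -8.2426 (local maximum); x = -4 + 3*sqrt(2) ≈ 0.2426 (local minimum)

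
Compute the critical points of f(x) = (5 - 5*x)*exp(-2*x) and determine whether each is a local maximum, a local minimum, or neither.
f'(x) = 5*(2*x - 3)*exp(-2*x)

Solve f'(x) = 0:
  f'(x) = (10*x - 15)·exp(-2*x) and exp(-2*x) > 0 for every x, so f'(x) = 0 ⇔ 10*x - 15 = 0.
  Factor: 10*x - 15 = 5*(2*x - 3) = 0.
  ⇒ x = 3/2

f''(x) = 20*(2 - x)*exp(-2*x)
Second-derivative test at each critical point:
  f''(3/2) = 0.4979 > 0 → local minimum

Critical points: x = 3/2 (local minimum)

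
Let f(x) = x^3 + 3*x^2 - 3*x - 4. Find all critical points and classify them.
f'(x) = 3*x^2 + 6*x - 3

Solve f'(x) = 0:
  Factor: 3*x^2 + 6*x - 3 = 3*(x^2 + 2*x - 1); x^2 + 2*x - 1 = 0 has no rational roots; quadratic formula: x = (-2 ± √8)/2.
  ⇒ x = -sqrt(2) - 1 ≈ -2.4142, -1 + sqrt(2) ≈ 0.4142

f''(x) = 6*x + 6
Second-derivative test at each critical point:
  f''(-2.4142) = -8.4853 < 0 → local maximum
  f''(0.4142) = 8.4853 > 0 → local minimum

Critical points: x = -sqrt(2) - 1 ≈ -2.4142 (local maximum); x = -1 + sqrt(2) ≈ 0.4142 (local minimum)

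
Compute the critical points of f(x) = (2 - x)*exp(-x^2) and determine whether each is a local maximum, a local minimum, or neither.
f'(x) = (2*x*(x - 2) - 1)*exp(-x^2)

Solve f'(x) = 0:
  f'(x) = (2*x^2 - 4*x - 1)·exp(-x^2) and exp(-x^2) > 0 for every x, so f'(x) = 0 ⇔ 2*x^2 - 4*x - 1 = 0.
  2*x^2 - 4*x - 1 = 0 has no rational roots; quadratic formula: x = (4 ± √24)/4.
  ⇒ x = 1 - sqrt(6)/2 ≈ -0.2247, 1 + sqrt(6)/2 ≈ 2.2247

f''(x) = 2*(2*x^2*(2 - x) + 3*x - 2)*exp(-x^2)
Second-derivative test at each critical point:
  f''(-0.2247) = -4.6577 < 0 → local maximum
  f''(2.2247) = 0.0347 > 0 → local minimum

Critical points: x = 1 - sqrt(6)/2 ≈ -0.2247 (local maximum); x = 1 + sqrt(6)/2 ≈ 2.2247 (local minimum)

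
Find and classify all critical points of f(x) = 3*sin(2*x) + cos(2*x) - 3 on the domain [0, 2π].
f'(x) = -2*sin(2*x) + 6*cos(2*x)

Solve f'(x) = 0 on [0, 2π]:
  f'(x) = 0 ⇔ 3*cos(2*x) = sin(2*x) ⇔ tan(2*x) = 3, i.e. 2*x = arctan(3) + nπ; keep the solutions lying in [0, 2π].
  ⇒ x = atan(3)/2 ≈ 0.6245, atan(3)/2 + pi/2 ≈ 2.1953, atan(3)/2 + pi ≈ 3.7661, atan(3)/2 + 3*pi/2 ≈ 5.3369

f''(x) = -12*sin(2*x) - 4*cos(2*x)
Second-derivative test at each critical point:
  f''(0.6245) = -12.6491 < 0 → local maximum
  f''(2.1953) = 12.6491 > 0 → local minimum
  f''(3.7661) = -12.6491 < 0 → local maximum
  f''(5.3369) = 12.6491 > 0 → local minimum

Critical points: x = atan(3)/2 ≈ 0.6245 (local maximum); x = atan(3)/2 + pi/2 ≈ 2.1953 (local minimum); x = atan(3)/2 + pi ≈ 3.7661 (local maximum); x = atan(3)/2 + 3*pi/2 ≈ 5.3369 (local minimum)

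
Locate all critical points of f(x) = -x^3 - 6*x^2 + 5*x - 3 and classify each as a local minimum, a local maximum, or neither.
f'(x) = -3*x^2 - 12*x + 5

Solve f'(x) = 0:
  3*x^2 + 12*x - 5 = 0 has no rational roots; quadratic formula: x = (-12 ± √204)/6.
  ⇒ x = -sqrt(51)/3 - 2 ≈ -4.3805, -2 + sqrt(51)/3 ≈ 0.3805

f''(x) = -6*x - 12
Second-derivative test at each critical point:
  f''(-4.3805) = 14.2829 > 0 → local minimum
  f''(0.3805) = -14.2829 < 0 → local maximum

Critical points: x = -sqrt(51)/3 - 2 ≈ -4.3805 (local minimum); x = -2 + sqrt(51)/3 ≈ 0.3805 (local maximum)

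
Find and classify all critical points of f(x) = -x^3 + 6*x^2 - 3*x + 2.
f'(x) = -3*x^2 + 12*x - 3

Solve f'(x) = 0:
  Factor: -3*x^2 + 12*x - 3 = -3*(x^2 - 4*x + 1); x^2 - 4*x + 1 = 0 has no rational roots; quadratic formula: x = (4 ± √12)/2.
  ⇒ x = 2 - sqrt(3) ≈ 0.2679, sqrt(3) + 2 ≈ 3.7321

f''(x) = 12 - 6*x
Second-derivative test at each critical point:
  f''(0.2679) = 10.3923 > 0 → local minimum
  f''(3.7321) = -10.3923 < 0 → local maximum

Critical points: x = 2 - sqrt(3) ≈ 0.2679 (local minimum); x = sqrt(3) + 2 ≈ 3.7321 (local maximum)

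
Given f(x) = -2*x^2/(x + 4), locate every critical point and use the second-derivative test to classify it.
f'(x) = 2*x*(-x - 8)/(x + 4)^2

Solve f'(x) = 0:
  f'(x) = -2*x*(x + 8)/(x + 4)^2; the denominator is positive wherever f is defined, so f'(x) = 0 ⇔ -2*x^2 - 16*x = 0.
  Factor: -2*x^2 - 16*x = -2*x*(x + 8) = 0.
  ⇒ x = -8, 0

f''(x) = -64/(x^3 + 12*x^2 + 48*x + 64)
Second-derivative test at each critical point:
  f''(-8) = 1 > 0 → local minimum
  f''(0) = -1 < 0 → local maximum

Critical points: x = -8 (local minimum); x = 0 (local maximum)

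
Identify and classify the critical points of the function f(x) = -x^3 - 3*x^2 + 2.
f'(x) = 3*x*(-x - 2)

Solve f'(x) = 0:
  Factor: -3*x^2 - 6*x = -3*x*(x + 2) = 0.
  ⇒ x = -2, 0

f''(x) = -6*x - 6
Second-derivative test at each critical point:
  f''(-2) = 6 > 0 → local minimum
  f''(0) = -6 < 0 → local maximum

Critical points: x = -2 (local minimum); x = 0 (local maximum)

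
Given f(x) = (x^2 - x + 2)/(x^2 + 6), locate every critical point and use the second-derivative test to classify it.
f'(x) = (x^2 + 8*x - 6)/(x^4 + 12*x^2 + 36)

Solve f'(x) = 0:
  f'(x) = (x^2 + 8*x - 6)/(x^2 + 6)^2; the denominator is positive wherever f is defined, so f'(x) = 0 ⇔ x^2 + 8*x - 6 = 0.
  x^2 + 8*x - 6 = 0 has no rational roots; quadratic formula: x = (-8 ± √88)/2.
  ⇒ x = -sqrt(22) - 4 ≈ -8.6904, -4 + sqrt(22) ≈ 0.6904

f''(x) = 2*(-x^3 - 12*x^2 + 18*x + 24)/(x^6 + 18*x^4 + 108*x^2 + 216)
Second-derivative test at each critical point:
  f''(-8.6904) = -0.0014 < 0 → local maximum
  f''(0.6904) = 0.2236 > 0 → local minimum

Critical points: x = -sqrt(22) - 4 ≈ -8.6904 (local maximum); x = -4 + sqrt(22) ≈ 0.6904 (local minimum)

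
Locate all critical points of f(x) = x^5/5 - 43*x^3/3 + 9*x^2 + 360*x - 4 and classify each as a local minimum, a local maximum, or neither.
f'(x) = x^4 - 43*x^2 + 18*x + 360

Solve f'(x) = 0:
  Factor: x^4 - 43*x^2 + 18*x + 360 = (x - 5)*(x - 4)*(x + 3)*(x + 6) = 0.
  ⇒ x = -6, -3, 4, 5

f''(x) = 4*x^3 - 86*x + 18
Second-derivative test at each critical point:
  f''(-6) = -330 < 0 → local maximum
  f''(-3) = 168 > 0 → local minimum
  f''(4) = -70 < 0 → local maximum
  f''(5) = 88 > 0 → local minimum

Critical points: x = -6 (local maximum); x = -3 (local minimum); x = 4 (local maximum); x = 5 (local minimum)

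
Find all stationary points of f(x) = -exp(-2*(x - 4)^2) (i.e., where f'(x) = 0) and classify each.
f'(x) = 4*(x - 4)*exp(-2*(x - 4)^2)

Solve f'(x) = 0:
  f'(x) = (4*x - 16)·exp(-2*(x - 4)^2) and exp(-2*(x - 4)^2) > 0 for every x, so f'(x) = 0 ⇔ 4*x - 16 = 0.
  Factor: 4*x - 16 = 4*(x - 4) = 0.
  ⇒ x = 4

f''(x) = 4*(1 - 4*(x - 4)^2)*exp(-2*(x - 4)^2)
Second-derivative test at each critical point:
  f''(4) = 4 > 0 → local minimum

Critical points: x = 4 (local minimum)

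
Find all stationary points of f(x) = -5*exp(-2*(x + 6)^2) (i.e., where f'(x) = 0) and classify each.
f'(x) = 20*(x + 6)*exp(-2*(x + 6)^2)

Solve f'(x) = 0:
  f'(x) = (20*x + 120)·exp(-2*(x + 6)^2) and exp(-2*(x + 6)^2) > 0 for every x, so f'(x) = 0 ⇔ 20*x + 120 = 0.
  Factor: 20*x + 120 = 20*(x + 6) = 0.
  ⇒ x = -6

f''(x) = 20*(1 - 4*(x + 6)^2)*exp(-2*(x + 6)^2)
Second-derivative test at each critical point:
  f''(-6) = 20 > 0 → local minimum

Critical points: x = -6 (local minimum)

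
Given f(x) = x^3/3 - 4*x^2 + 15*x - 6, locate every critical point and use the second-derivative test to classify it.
f'(x) = x^2 - 8*x + 15

Solve f'(x) = 0:
  Factor: x^2 - 8*x + 15 = (x - 5)*(x - 3) = 0.
  ⇒ x = 3, 5

f''(x) = 2*x - 8
Second-derivative test at each critical point:
  f''(3) = -2 < 0 → local maximum
  f''(5) = 2 > 0 → local minimum

Critical points: x = 3 (local maximum); x = 5 (local minimum)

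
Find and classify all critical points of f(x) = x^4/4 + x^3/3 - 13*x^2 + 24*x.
f'(x) = x^3 + x^2 - 26*x + 24

Solve f'(x) = 0:
  Factor: x^3 + x^2 - 26*x + 24 = (x - 4)*(x - 1)*(x + 6) = 0.
  ⇒ x = -6, 1, 4

f''(x) = 3*x^2 + 2*x - 26
Second-derivative test at each critical point:
  f''(-6) = 70 > 0 → local minimum
  f''(1) = -21 < 0 → local maximum
  f''(4) = 30 > 0 → local minimum

Critical points: x = -6 (local minimum); x = 1 (local maximum); x = 4 (local minimum)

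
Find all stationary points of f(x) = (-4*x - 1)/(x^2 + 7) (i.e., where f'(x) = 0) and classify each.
f'(x) = 2*(2*x^2 + x - 14)/(x^4 + 14*x^2 + 49)

Solve f'(x) = 0:
  f'(x) = 2*(2*x^2 + x - 14)/(x^2 + 7)^2; the denominator is positive wherever f is defined, so f'(x) = 0 ⇔ 4*x^2 + 2*x - 28 = 0.
  Factor: 4*x^2 + 2*x - 28 = 2*(2*x^2 + x - 14); 2*x^2 + x - 14 = 0 has no rational roots; quadratic formula: x = (-1 ± √113)/4.
  ⇒ x = -sqrt(113)/4 - 1/4 ≈ -2.9075, -1/4 + sqrt(113)/4 ≈ 2.4075

f''(x) = 2*(-4*x^2*(4*x + 1) + (12*x + 1)*(x^2 + 7))/(x^2 + 7)^3
Second-derivative test at each critical point:
  f''(-2.9075) = -0.0890 < 0 → local maximum
  f''(2.4075) = 0.1298 > 0 → local minimum

Critical points: x = -sqrt(113)/4 - 1/4 ≈ -2.9075 (local maximum); x = -1/4 + sqrt(113)/4 ≈ 2.4075 (local minimum)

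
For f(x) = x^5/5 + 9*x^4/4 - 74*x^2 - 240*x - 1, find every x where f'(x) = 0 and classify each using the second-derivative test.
f'(x) = x^4 + 9*x^3 - 148*x - 240

Solve f'(x) = 0:
  Factor: x^4 + 9*x^3 - 148*x - 240 = (x - 4)*(x + 2)*(x + 5)*(x + 6) = 0.
  ⇒ x = -6, -5, -2, 4

f''(x) = 4*x^3 + 27*x^2 - 148
Second-derivative test at each critical point:
  f''(-6) = -40 < 0 → local maximum
  f''(-5) = 27 > 0 → local minimum
  f''(-2) = -72 < 0 → local maximum
  f''(4) = 540 > 0 → local minimum

Critical points: x = -6 (local maximum); x = -5 (local minimum); x = -2 (local maximum); x = 4 (local minimum)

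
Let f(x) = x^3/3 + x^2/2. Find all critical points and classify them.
f'(x) = x*(x + 1)

Solve f'(x) = 0:
  Factor: x^2 + x = x*(x + 1) = 0.
  ⇒ x = -1, 0

f''(x) = 2*x + 1
Second-derivative test at each critical point:
  f''(-1) = -1 < 0 → local maximum
  f''(0) = 1 > 0 → local minimum

Critical points: x = -1 (local maximum); x = 0 (local minimum)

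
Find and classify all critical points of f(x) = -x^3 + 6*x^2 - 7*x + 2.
f'(x) = -3*x^2 + 12*x - 7

Solve f'(x) = 0:
  3*x^2 - 12*x + 7 = 0 has no rational roots; quadratic formula: x = (12 ± √60)/6.
  ⇒ x = 2 - sqrt(15)/3 ≈ 0.7090, sqrt(15)/3 + 2 ≈ 3.2910

f''(x) = 12 - 6*x
Second-derivative test at each critical point:
  f''(0.7090) = 7.7460 > 0 → local minimum
  f''(3.2910) = -7.7460 < 0 → local maximum

Critical points: x = 2 - sqrt(15)/3 ≈ 0.7090 (local minimum); x = sqrt(15)/3 + 2 ≈ 3.2910 (local maximum)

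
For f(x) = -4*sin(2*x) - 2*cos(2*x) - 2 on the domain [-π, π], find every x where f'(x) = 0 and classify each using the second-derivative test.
f'(x) = 4*sin(2*x) - 8*cos(2*x)

Solve f'(x) = 0 on [-π, π]:
  f'(x) = 0 ⇔ -4*cos(2*x) = -2*sin(2*x) ⇔ tan(2*x) = 2, i.e. 2*x = arctan(2) + nπ; keep the solutions lying in [-π, π].
  ⇒ x = -pi + atan(2)/2 ≈ -2.5880, -pi/2 + atan(2)/2 ≈ -1.0172, atan(2)/2 ≈ 0.5536, atan(2)/2 + pi/2 ≈ 2.1244

f''(x) = 16*sin(2*x) + 8*cos(2*x)
Second-derivative test at each critical point:
  f''(-2.5880) = 17.8885 > 0 → local minimum
  f''(-1.0172) = -17.8885 < 0 → local maximum
  f''(0.5536) = 17.8885 > 0 → local minimum
  f''(2.1244) = -17.8885 < 0 → local maximum

Critical points: x = -pi + atan(2)/2 ≈ -2.5880 (local minimum); x = -pi/2 + atan(2)/2 ≈ -1.0172 (local maximum); x = atan(2)/2 ≈ 0.5536 (local minimum); x = atan(2)/2 + pi/2 ≈ 2.1244 (local maximum)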